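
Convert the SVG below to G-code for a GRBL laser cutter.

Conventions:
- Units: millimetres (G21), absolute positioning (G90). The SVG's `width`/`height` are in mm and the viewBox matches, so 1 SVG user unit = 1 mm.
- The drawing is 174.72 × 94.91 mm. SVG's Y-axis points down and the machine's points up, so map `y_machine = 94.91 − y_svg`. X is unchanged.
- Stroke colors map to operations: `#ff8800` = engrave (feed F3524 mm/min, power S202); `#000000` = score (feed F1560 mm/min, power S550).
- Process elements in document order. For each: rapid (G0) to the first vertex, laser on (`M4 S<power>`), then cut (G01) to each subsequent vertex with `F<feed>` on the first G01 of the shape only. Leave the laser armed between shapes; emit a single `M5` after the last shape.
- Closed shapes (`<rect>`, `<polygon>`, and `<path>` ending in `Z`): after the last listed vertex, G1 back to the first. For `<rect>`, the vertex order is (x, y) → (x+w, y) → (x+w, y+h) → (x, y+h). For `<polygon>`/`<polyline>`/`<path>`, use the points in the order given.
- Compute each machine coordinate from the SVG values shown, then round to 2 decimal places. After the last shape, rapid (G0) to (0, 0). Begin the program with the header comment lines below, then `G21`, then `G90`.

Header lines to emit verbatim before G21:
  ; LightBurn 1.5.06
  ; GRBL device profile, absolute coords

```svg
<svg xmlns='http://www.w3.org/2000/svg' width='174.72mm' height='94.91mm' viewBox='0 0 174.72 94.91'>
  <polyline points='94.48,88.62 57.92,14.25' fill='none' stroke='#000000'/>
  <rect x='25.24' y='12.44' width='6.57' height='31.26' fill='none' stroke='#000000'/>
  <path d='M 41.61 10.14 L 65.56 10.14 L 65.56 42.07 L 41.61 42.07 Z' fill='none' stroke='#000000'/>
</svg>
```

; LightBurn 1.5.06
; GRBL device profile, absolute coords
G21
G90
G0 X94.48 Y6.29
M4 S550
G01 X57.92 Y80.66 F1560
G0 X25.24 Y82.47
M4 S550
G01 X31.81 Y82.47 F1560
G01 X31.81 Y51.21
G01 X25.24 Y51.21
G01 X25.24 Y82.47
G0 X41.61 Y84.77
M4 S550
G01 X65.56 Y84.77 F1560
G01 X65.56 Y52.84
G01 X41.61 Y52.84
G01 X41.61 Y84.77
M5
G0 X0.00 Y0.00

viewBox `0 0 174.72 94.91` with mm width/height → 1 unit = 1 mm. Flip: y_m = 94.91 − y_svg.

**Shape 1** — `<polyline>` line segment, stroke `#000000` → score (S550, F1560). Machine vertices: (94.48,6.29) → (57.92,80.66). Open path.

**Shape 2** — `<rect>` rectangle, stroke `#000000` → score (S550, F1560). Machine vertices: (25.24,82.47) → (31.81,82.47) → (31.81,51.21) → (25.24,51.21) → (25.24,82.47). Closed: final G1 returns to the first vertex.

**Shape 3** — `<path>` rectangle, stroke `#000000` → score (S550, F1560). Machine vertices: (41.61,84.77) → (65.56,84.77) → (65.56,52.84) → (41.61,52.84) → (41.61,84.77). Closed: final G1 returns to the first vertex.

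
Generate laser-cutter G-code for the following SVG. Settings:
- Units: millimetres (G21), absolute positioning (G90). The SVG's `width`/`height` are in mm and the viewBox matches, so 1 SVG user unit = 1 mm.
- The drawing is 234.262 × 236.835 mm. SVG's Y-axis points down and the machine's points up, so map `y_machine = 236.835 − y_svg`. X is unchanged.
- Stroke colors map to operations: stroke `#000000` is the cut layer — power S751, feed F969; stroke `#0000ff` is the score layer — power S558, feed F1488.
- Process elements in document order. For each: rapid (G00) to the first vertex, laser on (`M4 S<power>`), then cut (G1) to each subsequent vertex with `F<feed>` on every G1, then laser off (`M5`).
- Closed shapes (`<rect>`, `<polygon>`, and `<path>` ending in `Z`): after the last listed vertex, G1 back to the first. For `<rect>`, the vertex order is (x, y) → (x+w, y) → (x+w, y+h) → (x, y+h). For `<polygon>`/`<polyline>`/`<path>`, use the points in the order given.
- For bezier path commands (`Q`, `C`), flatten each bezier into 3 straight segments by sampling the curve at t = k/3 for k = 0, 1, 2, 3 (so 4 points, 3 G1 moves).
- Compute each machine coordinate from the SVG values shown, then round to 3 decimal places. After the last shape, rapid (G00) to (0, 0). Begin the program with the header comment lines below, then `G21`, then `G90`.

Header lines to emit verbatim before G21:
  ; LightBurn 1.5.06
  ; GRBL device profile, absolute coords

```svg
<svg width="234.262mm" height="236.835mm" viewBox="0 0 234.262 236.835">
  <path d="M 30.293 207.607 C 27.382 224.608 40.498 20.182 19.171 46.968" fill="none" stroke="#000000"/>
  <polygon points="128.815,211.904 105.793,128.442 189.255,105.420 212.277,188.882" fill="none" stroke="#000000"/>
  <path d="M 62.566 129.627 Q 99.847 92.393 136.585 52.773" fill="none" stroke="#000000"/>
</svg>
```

; LightBurn 1.5.06
; GRBL device profile, absolute coords
G21
G90
G00 X30.293 Y29.228
M4 S751
G1 X30.855 Y69.272 F969
G1 X30.886 Y156.347 F969
G1 X19.171 Y189.867 F969
M5
G00 X128.815 Y24.931
M4 S751
G1 X105.793 Y108.393 F969
G1 X189.255 Y131.415 F969
G1 X212.277 Y47.953 F969
G1 X128.815 Y24.931 F969
M5
G00 X62.566 Y107.208
M4 S751
G1 X87.360 Y132.296 F969
G1 X112.033 Y157.914 F969
G1 X136.585 Y184.062 F969
M5
G00 X0.000 Y0.000

Since the viewBox matches the mm dimensions, user units are millimetres directly. The only transform is the Y-flip y_m = 236.835 − y_svg.

Shape 1 is a cubic bezier drawn with `<path>`. Its stroke #000000 means cut at S751, F969. After flipping Y the toolpath is (30.293,29.228) → (30.855,69.272) → (30.886,156.347) → (19.171,189.867).

Shape 2 is a regular polygon drawn with `<polygon>`. Its stroke #000000 means cut at S751, F969. After flipping Y the toolpath is (128.815,24.931) → (105.793,108.393) → (189.255,131.415) → (212.277,47.953) → (128.815,24.931), returning to the start.

Shape 3 is a quadratic bezier drawn with `<path>`. Its stroke #000000 means cut at S751, F969. After flipping Y the toolpath is (62.566,107.208) → (87.360,132.296) → (112.033,157.914) → (136.585,184.062).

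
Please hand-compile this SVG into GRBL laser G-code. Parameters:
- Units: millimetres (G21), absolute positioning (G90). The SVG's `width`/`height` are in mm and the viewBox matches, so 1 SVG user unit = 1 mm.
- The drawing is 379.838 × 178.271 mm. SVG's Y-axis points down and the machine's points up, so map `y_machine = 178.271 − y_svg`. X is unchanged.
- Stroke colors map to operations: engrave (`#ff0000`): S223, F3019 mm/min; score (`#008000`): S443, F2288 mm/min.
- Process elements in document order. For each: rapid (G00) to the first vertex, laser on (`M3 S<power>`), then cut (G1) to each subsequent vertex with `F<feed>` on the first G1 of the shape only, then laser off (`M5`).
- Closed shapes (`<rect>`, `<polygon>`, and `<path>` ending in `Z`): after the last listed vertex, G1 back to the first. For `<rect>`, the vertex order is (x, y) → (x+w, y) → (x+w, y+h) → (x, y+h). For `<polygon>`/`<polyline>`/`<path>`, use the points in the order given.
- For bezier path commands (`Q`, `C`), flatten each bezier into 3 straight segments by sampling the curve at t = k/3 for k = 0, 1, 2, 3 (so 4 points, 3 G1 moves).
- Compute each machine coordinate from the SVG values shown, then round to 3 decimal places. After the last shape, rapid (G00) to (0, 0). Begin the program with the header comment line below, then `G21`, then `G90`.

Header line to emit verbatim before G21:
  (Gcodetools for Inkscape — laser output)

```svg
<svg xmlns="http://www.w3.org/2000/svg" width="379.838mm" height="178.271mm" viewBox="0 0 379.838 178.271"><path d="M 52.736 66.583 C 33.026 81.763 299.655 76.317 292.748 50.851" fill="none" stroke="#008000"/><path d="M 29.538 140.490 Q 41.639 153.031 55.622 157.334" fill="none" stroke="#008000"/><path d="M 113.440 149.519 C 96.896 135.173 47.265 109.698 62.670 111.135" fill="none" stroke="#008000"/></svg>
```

1 u = 1 mm; y_m = 178.271 − y.

[1] `<path>` cubic bezier, #008000→score S443 F2288: (52.736,111.688) → (107.736,103.361) → (229.212,108.650) → (292.748,127.420)

[2] `<path>` quadratic bezier, #008000→score S443 F2288: (29.538,37.781) → (37.814,30.336) → (46.509,24.721) → (55.622,20.937)

[3] `<path>` cubic bezier, #008000→score S443 F2288: (113.440,28.752) → (89.501,45.399) → (65.309,61.011) → (62.670,67.136)

(Gcodetools for Inkscape — laser output)
G21
G90
G00 X52.736 Y111.688
M3 S443
G1 X107.736 Y103.361 F2288
G1 X229.212 Y108.650
G1 X292.748 Y127.420
M5
G00 X29.538 Y37.781
M3 S443
G1 X37.814 Y30.336 F2288
G1 X46.509 Y24.721
G1 X55.622 Y20.937
M5
G00 X113.440 Y28.752
M3 S443
G1 X89.501 Y45.399 F2288
G1 X65.309 Y61.011
G1 X62.670 Y67.136
M5
G00 X0.000 Y0.000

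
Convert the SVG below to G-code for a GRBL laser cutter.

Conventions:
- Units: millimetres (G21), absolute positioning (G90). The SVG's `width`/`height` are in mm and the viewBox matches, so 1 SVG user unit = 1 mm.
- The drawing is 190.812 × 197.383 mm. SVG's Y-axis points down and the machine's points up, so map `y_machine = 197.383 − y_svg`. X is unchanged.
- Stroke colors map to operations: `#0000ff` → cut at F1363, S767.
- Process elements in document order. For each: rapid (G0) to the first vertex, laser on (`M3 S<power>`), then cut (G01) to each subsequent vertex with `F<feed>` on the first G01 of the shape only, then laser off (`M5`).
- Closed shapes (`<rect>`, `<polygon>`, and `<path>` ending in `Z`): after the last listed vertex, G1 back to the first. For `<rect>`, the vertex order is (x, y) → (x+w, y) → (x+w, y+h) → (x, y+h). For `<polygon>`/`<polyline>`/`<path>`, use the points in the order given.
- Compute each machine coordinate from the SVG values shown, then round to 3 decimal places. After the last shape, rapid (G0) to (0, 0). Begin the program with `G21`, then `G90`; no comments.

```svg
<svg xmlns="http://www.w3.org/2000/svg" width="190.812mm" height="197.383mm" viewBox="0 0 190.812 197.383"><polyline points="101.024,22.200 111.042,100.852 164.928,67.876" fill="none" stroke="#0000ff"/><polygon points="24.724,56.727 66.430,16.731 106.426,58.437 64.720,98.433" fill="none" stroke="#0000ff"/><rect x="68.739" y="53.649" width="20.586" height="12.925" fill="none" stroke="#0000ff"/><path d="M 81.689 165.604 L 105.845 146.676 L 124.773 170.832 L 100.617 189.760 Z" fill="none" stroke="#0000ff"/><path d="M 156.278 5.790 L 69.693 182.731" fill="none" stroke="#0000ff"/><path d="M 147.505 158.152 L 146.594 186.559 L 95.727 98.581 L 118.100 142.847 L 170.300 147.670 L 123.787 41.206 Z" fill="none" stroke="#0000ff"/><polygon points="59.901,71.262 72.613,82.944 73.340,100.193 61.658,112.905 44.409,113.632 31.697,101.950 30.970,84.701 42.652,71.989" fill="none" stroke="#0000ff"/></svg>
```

Since the viewBox matches the mm dimensions, user units are millimetres directly. The only transform is the Y-flip y_m = 197.383 − y_svg.

Shape 1 is a open polyline drawn with `<polyline>`. Its stroke #0000ff means cut at S767, F1363. After flipping Y the toolpath is (101.024,175.183) → (111.042,96.531) → (164.928,129.507).

Shape 2 is a regular polygon drawn with `<polygon>`. Its stroke #0000ff means cut at S767, F1363. After flipping Y the toolpath is (24.724,140.656) → (66.430,180.652) → (106.426,138.946) → (64.720,98.950) → (24.724,140.656), returning to the start.

Shape 3 is a rectangle drawn with `<rect>`. Its stroke #0000ff means cut at S767, F1363. After flipping Y the toolpath is (68.739,143.734) → (89.325,143.734) → (89.325,130.809) → (68.739,130.809) → (68.739,143.734), returning to the start.

Shape 4 is a regular polygon drawn with `<path>`. Its stroke #0000ff means cut at S767, F1363. After flipping Y the toolpath is (81.689,31.779) → (105.845,50.707) → (124.773,26.551) → (100.617,7.623) → (81.689,31.779), returning to the start.

Shape 5 is a line segment drawn with `<path>`. Its stroke #0000ff means cut at S767, F1363. After flipping Y the toolpath is (156.278,191.593) → (69.693,14.652).

Shape 6 is a closed polygon drawn with `<path>`. Its stroke #0000ff means cut at S767, F1363. After flipping Y the toolpath is (147.505,39.231) → (146.594,10.824) → (95.727,98.802) → (118.100,54.536) → (170.300,49.713) → (123.787,156.177) → (147.505,39.231), returning to the start.

Shape 7 is a regular polygon drawn with `<polygon>`. Its stroke #0000ff means cut at S767, F1363. After flipping Y the toolpath is (59.901,126.121) → (72.613,114.439) → (73.340,97.190) → (61.658,84.478) → (44.409,83.751) → (31.697,95.433) → (30.970,112.682) → (42.652,125.394) → (59.901,126.121), returning to the start.

G21
G90
G0 X101.024 Y175.183
M3 S767
G01 X111.042 Y96.531 F1363
G01 X164.928 Y129.507
M5
G0 X24.724 Y140.656
M3 S767
G01 X66.430 Y180.652 F1363
G01 X106.426 Y138.946
G01 X64.720 Y98.950
G01 X24.724 Y140.656
M5
G0 X68.739 Y143.734
M3 S767
G01 X89.325 Y143.734 F1363
G01 X89.325 Y130.809
G01 X68.739 Y130.809
G01 X68.739 Y143.734
M5
G0 X81.689 Y31.779
M3 S767
G01 X105.845 Y50.707 F1363
G01 X124.773 Y26.551
G01 X100.617 Y7.623
G01 X81.689 Y31.779
M5
G0 X156.278 Y191.593
M3 S767
G01 X69.693 Y14.652 F1363
M5
G0 X147.505 Y39.231
M3 S767
G01 X146.594 Y10.824 F1363
G01 X95.727 Y98.802
G01 X118.100 Y54.536
G01 X170.300 Y49.713
G01 X123.787 Y156.177
G01 X147.505 Y39.231
M5
G0 X59.901 Y126.121
M3 S767
G01 X72.613 Y114.439 F1363
G01 X73.340 Y97.190
G01 X61.658 Y84.478
G01 X44.409 Y83.751
G01 X31.697 Y95.433
G01 X30.970 Y112.682
G01 X42.652 Y125.394
G01 X59.901 Y126.121
M5
G0 X0.000 Y0.000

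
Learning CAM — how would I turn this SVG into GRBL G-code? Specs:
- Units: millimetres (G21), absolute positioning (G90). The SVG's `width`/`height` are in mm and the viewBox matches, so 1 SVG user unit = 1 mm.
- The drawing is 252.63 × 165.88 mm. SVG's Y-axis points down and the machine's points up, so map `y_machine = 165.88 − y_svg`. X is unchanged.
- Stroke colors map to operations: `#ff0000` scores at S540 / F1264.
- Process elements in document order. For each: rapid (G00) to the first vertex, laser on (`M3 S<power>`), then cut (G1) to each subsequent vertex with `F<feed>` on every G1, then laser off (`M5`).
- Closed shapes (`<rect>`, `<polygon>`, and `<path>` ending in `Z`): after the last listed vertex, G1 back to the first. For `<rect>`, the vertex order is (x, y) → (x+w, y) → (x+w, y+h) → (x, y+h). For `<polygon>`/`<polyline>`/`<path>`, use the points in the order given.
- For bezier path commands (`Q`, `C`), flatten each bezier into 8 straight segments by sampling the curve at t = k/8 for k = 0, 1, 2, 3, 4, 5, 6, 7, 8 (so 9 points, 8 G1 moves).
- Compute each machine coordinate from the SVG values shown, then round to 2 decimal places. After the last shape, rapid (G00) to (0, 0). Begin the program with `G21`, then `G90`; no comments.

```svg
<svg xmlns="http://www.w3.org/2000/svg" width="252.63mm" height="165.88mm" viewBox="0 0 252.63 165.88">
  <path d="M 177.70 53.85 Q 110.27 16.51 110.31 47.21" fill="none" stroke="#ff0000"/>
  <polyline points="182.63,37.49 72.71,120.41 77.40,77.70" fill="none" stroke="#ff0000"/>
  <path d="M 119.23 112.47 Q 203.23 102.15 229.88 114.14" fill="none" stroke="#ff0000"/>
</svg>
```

Since the viewBox matches the mm dimensions, user units are millimetres directly. The only transform is the Y-flip y_m = 165.88 − y_svg.

Shape 1 is a quadratic bezier drawn with `<path>`. Its stroke #ff0000 means score at S540, F1264. After flipping Y the toolpath is (177.70,112.03) → (161.90,120.30) → (148.20,126.45) → (136.62,130.47) → (127.14,132.36) → (119.77,132.13) → (114.51,129.77) → (111.35,125.28) → (110.31,118.67).

Shape 2 is a open polyline drawn with `<polyline>`. Its stroke #ff0000 means score at S540, F1264. After flipping Y the toolpath is (182.63,128.39) → (72.71,45.47) → (77.40,88.18).

Shape 3 is a quadratic bezier drawn with `<path>`. Its stroke #ff0000 means score at S540, F1264. After flipping Y the toolpath is (119.23,53.41) → (139.33,55.64) → (157.65,57.18) → (174.17,58.01) → (188.89,58.15) → (201.83,57.60) → (212.97,56.34) → (222.32,54.39) → (229.88,51.74).

G21
G90
G00 X177.70 Y112.03
M3 S540
G1 X161.90 Y120.30 F1264
G1 X148.20 Y126.45 F1264
G1 X136.62 Y130.47 F1264
G1 X127.14 Y132.36 F1264
G1 X119.77 Y132.13 F1264
G1 X114.51 Y129.77 F1264
G1 X111.35 Y125.28 F1264
G1 X110.31 Y118.67 F1264
M5
G00 X182.63 Y128.39
M3 S540
G1 X72.71 Y45.47 F1264
G1 X77.40 Y88.18 F1264
M5
G00 X119.23 Y53.41
M3 S540
G1 X139.33 Y55.64 F1264
G1 X157.65 Y57.18 F1264
G1 X174.17 Y58.01 F1264
G1 X188.89 Y58.15 F1264
G1 X201.83 Y57.60 F1264
G1 X212.97 Y56.34 F1264
G1 X222.32 Y54.39 F1264
G1 X229.88 Y51.74 F1264
M5
G00 X0.00 Y0.00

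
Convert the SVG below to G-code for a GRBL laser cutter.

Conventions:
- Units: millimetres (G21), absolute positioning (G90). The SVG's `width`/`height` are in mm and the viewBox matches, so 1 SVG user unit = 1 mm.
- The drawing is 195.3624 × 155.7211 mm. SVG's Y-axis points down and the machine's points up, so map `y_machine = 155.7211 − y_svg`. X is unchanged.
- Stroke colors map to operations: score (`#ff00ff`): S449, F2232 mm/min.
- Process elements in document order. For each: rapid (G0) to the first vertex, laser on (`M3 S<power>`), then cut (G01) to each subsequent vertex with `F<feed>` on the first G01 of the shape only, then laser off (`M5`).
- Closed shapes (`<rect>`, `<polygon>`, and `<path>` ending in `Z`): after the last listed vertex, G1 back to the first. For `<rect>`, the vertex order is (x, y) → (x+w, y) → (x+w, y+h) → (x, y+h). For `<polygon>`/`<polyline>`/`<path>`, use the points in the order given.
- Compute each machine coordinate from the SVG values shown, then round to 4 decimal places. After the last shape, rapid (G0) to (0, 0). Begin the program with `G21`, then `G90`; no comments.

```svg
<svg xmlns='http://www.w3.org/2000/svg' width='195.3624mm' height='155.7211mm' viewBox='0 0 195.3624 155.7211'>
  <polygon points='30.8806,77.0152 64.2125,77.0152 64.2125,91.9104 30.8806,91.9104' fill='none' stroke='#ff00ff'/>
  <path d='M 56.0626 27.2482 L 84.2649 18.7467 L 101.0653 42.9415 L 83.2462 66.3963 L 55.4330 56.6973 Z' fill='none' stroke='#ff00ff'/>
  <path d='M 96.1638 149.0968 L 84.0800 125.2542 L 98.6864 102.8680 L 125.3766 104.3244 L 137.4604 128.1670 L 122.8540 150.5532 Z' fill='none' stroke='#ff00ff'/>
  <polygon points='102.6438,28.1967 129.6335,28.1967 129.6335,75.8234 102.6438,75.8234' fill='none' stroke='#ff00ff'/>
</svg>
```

viewBox `0 0 195.3624 155.7211` with mm width/height → 1 unit = 1 mm. Flip: y_m = 155.7211 − y_svg.

**Shape 1** — `<polygon>` rectangle, stroke `#ff00ff` → score (S449, F2232). Machine vertices: (30.8806,78.7059) → (64.2125,78.7059) → (64.2125,63.8107) → (30.8806,63.8107) → (30.8806,78.7059). Closed: final G1 returns to the first vertex.

**Shape 2** — `<path>` regular polygon, stroke `#ff00ff` → score (S449, F2232). Machine vertices: (56.0626,128.4729) → (84.2649,136.9744) → (101.0653,112.7796) → (83.2462,89.3248) → (55.4330,99.0238) → (56.0626,128.4729). Closed: final G1 returns to the first vertex.

**Shape 3** — `<path>` regular polygon, stroke `#ff00ff` → score (S449, F2232). Machine vertices: (96.1638,6.6243) → (84.0800,30.4669) → (98.6864,52.8531) → (125.3766,51.3967) → (137.4604,27.5541) → (122.8540,5.1679) → (96.1638,6.6243). Closed: final G1 returns to the first vertex.

**Shape 4** — `<polygon>` rectangle, stroke `#ff00ff` → score (S449, F2232). Machine vertices: (102.6438,127.5244) → (129.6335,127.5244) → (129.6335,79.8977) → (102.6438,79.8977) → (102.6438,127.5244). Closed: final G1 returns to the first vertex.

G21
G90
G0 X30.8806 Y78.7059
M3 S449
G01 X64.2125 Y78.7059 F2232
G01 X64.2125 Y63.8107
G01 X30.8806 Y63.8107
G01 X30.8806 Y78.7059
M5
G0 X56.0626 Y128.4729
M3 S449
G01 X84.2649 Y136.9744 F2232
G01 X101.0653 Y112.7796
G01 X83.2462 Y89.3248
G01 X55.4330 Y99.0238
G01 X56.0626 Y128.4729
M5
G0 X96.1638 Y6.6243
M3 S449
G01 X84.0800 Y30.4669 F2232
G01 X98.6864 Y52.8531
G01 X125.3766 Y51.3967
G01 X137.4604 Y27.5541
G01 X122.8540 Y5.1679
G01 X96.1638 Y6.6243
M5
G0 X102.6438 Y127.5244
M3 S449
G01 X129.6335 Y127.5244 F2232
G01 X129.6335 Y79.8977
G01 X102.6438 Y79.8977
G01 X102.6438 Y127.5244
M5
G0 X0.0000 Y0.0000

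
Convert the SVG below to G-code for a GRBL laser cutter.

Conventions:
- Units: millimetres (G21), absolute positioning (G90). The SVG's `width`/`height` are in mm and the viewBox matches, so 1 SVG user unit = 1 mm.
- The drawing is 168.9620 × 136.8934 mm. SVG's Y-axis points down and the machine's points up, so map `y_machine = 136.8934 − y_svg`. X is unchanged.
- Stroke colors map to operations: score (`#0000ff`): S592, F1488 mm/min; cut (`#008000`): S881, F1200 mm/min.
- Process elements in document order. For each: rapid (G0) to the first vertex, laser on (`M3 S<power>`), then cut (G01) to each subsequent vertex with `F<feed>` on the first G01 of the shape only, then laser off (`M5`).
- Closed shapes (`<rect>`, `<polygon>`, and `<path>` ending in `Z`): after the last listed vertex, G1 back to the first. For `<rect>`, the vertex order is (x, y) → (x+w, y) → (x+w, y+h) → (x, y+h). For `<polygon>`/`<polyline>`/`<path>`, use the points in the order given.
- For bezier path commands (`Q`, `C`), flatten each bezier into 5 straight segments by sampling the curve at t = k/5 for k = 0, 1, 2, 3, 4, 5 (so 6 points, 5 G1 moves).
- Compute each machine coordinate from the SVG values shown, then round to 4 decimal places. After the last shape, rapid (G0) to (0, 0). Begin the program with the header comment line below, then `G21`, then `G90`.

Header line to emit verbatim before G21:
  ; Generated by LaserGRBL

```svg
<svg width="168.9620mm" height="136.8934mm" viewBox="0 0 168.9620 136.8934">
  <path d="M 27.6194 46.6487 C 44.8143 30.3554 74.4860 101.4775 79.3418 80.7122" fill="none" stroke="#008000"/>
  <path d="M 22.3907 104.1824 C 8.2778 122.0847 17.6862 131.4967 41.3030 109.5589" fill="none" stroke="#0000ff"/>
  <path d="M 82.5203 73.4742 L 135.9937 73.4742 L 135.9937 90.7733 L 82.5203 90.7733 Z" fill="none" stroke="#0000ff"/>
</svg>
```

Since the viewBox matches the mm dimensions, user units are millimetres directly. The only transform is the Y-flip y_m = 136.8934 − y_svg.

Shape 1 is a cubic bezier drawn with `<path>`. Its stroke #008000 means cut at S881, F1200. After flipping Y the toolpath is (27.6194,90.2447) → (39.1352,90.9653) → (51.8554,79.3126) → (63.9899,63.8934) → (73.7488,53.3141) → (79.3418,56.1812).

Shape 2 is a cubic bezier drawn with `<path>`. Its stroke #0000ff means score at S592, F1488. After flipping Y the toolpath is (22.3907,32.7110) → (16.6710,23.1713) → (16.1494,16.7666) → (20.3789,14.5940) → (28.9124,17.7509) → (41.3030,27.3345).

Shape 3 is a rectangle drawn with `<path>`. Its stroke #0000ff means score at S592, F1488. After flipping Y the toolpath is (82.5203,63.4192) → (135.9937,63.4192) → (135.9937,46.1201) → (82.5203,46.1201) → (82.5203,63.4192), returning to the start.

; Generated by LaserGRBL
G21
G90
G0 X27.6194 Y90.2447
M3 S881
G01 X39.1352 Y90.9653 F1200
G01 X51.8554 Y79.3126
G01 X63.9899 Y63.8934
G01 X73.7488 Y53.3141
G01 X79.3418 Y56.1812
M5
G0 X22.3907 Y32.7110
M3 S592
G01 X16.6710 Y23.1713 F1488
G01 X16.1494 Y16.7666
G01 X20.3789 Y14.5940
G01 X28.9124 Y17.7509
G01 X41.3030 Y27.3345
M5
G0 X82.5203 Y63.4192
M3 S592
G01 X135.9937 Y63.4192 F1488
G01 X135.9937 Y46.1201
G01 X82.5203 Y46.1201
G01 X82.5203 Y63.4192
M5
G0 X0.0000 Y0.0000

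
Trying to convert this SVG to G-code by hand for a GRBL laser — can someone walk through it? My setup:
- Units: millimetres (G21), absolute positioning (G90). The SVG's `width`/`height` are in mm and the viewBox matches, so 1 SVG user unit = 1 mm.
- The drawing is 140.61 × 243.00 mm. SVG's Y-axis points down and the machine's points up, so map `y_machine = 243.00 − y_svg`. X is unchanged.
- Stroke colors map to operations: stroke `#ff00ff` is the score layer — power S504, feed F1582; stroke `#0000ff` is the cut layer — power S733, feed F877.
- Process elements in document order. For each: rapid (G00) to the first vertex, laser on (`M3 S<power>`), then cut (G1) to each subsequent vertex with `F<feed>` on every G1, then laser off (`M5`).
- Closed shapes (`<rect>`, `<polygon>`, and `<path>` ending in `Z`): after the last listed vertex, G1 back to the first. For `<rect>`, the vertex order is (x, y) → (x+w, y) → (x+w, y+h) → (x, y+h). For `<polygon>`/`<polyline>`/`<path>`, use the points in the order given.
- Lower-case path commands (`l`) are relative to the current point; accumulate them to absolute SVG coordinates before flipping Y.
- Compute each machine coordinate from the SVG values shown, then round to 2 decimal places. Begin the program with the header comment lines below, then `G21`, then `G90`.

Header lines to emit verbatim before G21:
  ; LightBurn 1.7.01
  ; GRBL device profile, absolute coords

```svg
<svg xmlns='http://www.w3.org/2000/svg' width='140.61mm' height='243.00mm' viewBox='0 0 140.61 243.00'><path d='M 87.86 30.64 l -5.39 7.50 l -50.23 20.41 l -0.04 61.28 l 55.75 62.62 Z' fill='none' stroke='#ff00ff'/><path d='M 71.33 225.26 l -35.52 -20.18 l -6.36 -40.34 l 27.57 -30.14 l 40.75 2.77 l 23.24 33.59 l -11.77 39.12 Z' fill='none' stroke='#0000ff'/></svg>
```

Since the viewBox matches the mm dimensions, user units are millimetres directly. The only transform is the Y-flip y_m = 243.00 − y_svg.

Shape 1 is a closed polygon drawn with `<path>`. Its stroke #ff00ff means score at S504, F1582. After flipping Y the toolpath is (87.86,212.36) → (82.47,204.86) → (32.24,184.45) → (32.20,123.17) → (87.95,60.55) → (87.86,212.36), returning to the start.

Shape 2 is a regular polygon drawn with `<path>`. Its stroke #0000ff means cut at S733, F877. After flipping Y the toolpath is (71.33,17.74) → (35.81,37.92) → (29.45,78.26) → (57.02,108.40) → (97.77,105.63) → (121.01,72.04) → (109.24,32.92) → (71.33,17.74), returning to the start.

; LightBurn 1.7.01
; GRBL device profile, absolute coords
G21
G90
G00 X87.86 Y212.36
M3 S504
G1 X82.47 Y204.86 F1582
G1 X32.24 Y184.45 F1582
G1 X32.20 Y123.17 F1582
G1 X87.95 Y60.55 F1582
G1 X87.86 Y212.36 F1582
M5
G00 X71.33 Y17.74
M3 S733
G1 X35.81 Y37.92 F877
G1 X29.45 Y78.26 F877
G1 X57.02 Y108.40 F877
G1 X97.77 Y105.63 F877
G1 X121.01 Y72.04 F877
G1 X109.24 Y32.92 F877
G1 X71.33 Y17.74 F877
M5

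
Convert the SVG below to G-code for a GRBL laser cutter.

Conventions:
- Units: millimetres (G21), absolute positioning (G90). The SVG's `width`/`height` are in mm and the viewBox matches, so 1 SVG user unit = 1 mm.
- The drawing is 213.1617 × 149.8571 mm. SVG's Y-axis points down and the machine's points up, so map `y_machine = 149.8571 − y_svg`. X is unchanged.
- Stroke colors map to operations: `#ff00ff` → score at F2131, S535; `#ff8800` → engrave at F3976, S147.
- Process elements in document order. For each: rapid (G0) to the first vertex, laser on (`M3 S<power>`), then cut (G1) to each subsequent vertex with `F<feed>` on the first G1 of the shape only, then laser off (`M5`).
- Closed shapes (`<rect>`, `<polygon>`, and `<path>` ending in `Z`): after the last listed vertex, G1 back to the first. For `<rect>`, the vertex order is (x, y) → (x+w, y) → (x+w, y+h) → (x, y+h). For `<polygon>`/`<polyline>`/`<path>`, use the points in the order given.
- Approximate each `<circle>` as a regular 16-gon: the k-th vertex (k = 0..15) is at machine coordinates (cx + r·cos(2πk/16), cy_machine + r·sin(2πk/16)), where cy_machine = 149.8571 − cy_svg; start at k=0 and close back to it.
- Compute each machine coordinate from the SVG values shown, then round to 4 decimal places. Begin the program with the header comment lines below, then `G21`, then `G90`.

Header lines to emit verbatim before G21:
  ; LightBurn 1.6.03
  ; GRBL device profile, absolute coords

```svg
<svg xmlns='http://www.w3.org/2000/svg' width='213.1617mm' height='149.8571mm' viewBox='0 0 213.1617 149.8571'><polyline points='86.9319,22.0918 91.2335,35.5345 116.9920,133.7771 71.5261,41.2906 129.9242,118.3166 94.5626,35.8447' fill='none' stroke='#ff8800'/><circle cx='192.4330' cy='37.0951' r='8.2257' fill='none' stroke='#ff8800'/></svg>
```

viewBox `0 0 213.1617 149.8571` with mm width/height → 1 unit = 1 mm. Flip: y_m = 149.8571 − y_svg.

**Shape 1** — `<polyline>` open polyline, stroke `#ff8800` → engrave (S147, F3976). Machine vertices: (86.9319,127.7653) → (91.2335,114.3226) → (116.9920,16.0800) → (71.5261,108.5665) → (129.9242,31.5405) → (94.5626,114.0124). Open path.

**Shape 2** — `<circle>` circle, stroke `#ff8800` → engrave (S147, F3976). Machine vertices: (200.6587,112.7620) → (200.0326,115.9098) → (198.2494,118.5784) → (195.5808,120.3616) → (192.4330,120.9877) → (189.2852,120.3616) → (186.6166,118.5784) → (184.8334,115.9098) → (184.2073,112.7620) → (184.8334,109.6142) → (186.6166,106.9456) → (189.2852,105.1624) → (192.4330,104.5363) → (195.5808,105.1624) → (198.2494,106.9456) → (200.0326,109.6142) → (200.6587,112.7620). Closed: final G1 returns to the first vertex.

; LightBurn 1.6.03
; GRBL device profile, absolute coords
G21
G90
G0 X86.9319 Y127.7653
M3 S147
G1 X91.2335 Y114.3226 F3976
G1 X116.9920 Y16.0800
G1 X71.5261 Y108.5665
G1 X129.9242 Y31.5405
G1 X94.5626 Y114.0124
M5
G0 X200.6587 Y112.7620
M3 S147
G1 X200.0326 Y115.9098 F3976
G1 X198.2494 Y118.5784
G1 X195.5808 Y120.3616
G1 X192.4330 Y120.9877
G1 X189.2852 Y120.3616
G1 X186.6166 Y118.5784
G1 X184.8334 Y115.9098
G1 X184.2073 Y112.7620
G1 X184.8334 Y109.6142
G1 X186.6166 Y106.9456
G1 X189.2852 Y105.1624
G1 X192.4330 Y104.5363
G1 X195.5808 Y105.1624
G1 X198.2494 Y106.9456
G1 X200.0326 Y109.6142
G1 X200.6587 Y112.7620
M5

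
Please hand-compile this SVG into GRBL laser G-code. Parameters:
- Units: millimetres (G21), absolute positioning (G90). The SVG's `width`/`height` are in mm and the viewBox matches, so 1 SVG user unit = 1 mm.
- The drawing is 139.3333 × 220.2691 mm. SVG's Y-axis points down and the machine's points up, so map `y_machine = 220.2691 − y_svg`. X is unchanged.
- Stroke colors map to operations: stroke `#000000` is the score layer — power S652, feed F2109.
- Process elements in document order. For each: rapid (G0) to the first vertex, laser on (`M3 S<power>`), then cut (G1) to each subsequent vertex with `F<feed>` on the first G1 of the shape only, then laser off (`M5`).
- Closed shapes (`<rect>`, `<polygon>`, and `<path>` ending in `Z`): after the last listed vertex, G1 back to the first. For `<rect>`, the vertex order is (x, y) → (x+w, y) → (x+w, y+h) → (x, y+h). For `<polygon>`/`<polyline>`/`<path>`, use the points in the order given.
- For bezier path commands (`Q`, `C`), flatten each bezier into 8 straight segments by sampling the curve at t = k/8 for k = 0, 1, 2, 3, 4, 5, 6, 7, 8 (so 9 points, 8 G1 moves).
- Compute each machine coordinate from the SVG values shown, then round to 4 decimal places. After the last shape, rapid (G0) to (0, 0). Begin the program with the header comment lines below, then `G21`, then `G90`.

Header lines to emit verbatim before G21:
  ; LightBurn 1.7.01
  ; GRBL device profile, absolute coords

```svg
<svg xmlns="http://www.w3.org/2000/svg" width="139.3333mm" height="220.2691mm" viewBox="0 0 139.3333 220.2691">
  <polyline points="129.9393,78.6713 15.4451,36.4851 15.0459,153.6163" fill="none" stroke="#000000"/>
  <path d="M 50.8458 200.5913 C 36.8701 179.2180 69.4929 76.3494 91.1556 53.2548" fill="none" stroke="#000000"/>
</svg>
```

; LightBurn 1.7.01
; GRBL device profile, absolute coords
G21
G90
G0 X129.9393 Y141.5978
M3 S652
G1 X15.4451 Y183.7840 F2109
G1 X15.0459 Y66.6528
M5
G0 X50.8458 Y19.6778
M3 S652
G1 X47.6768 Y31.1979 F2109
G1 X48.2019 Y48.4683
G1 X51.7466 Y69.5992
G1 X57.6363 Y92.7006
G1 X65.1966 Y115.8827
G1 X73.7529 Y137.2556
G1 X82.6308 Y154.9294
G1 X91.1556 Y167.0143
M5
G0 X0.0000 Y0.0000

Since the viewBox matches the mm dimensions, user units are millimetres directly. The only transform is the Y-flip y_m = 220.2691 − y_svg.

Shape 1 is a open polyline drawn with `<polyline>`. Its stroke #000000 means score at S652, F2109. After flipping Y the toolpath is (129.9393,141.5978) → (15.4451,183.7840) → (15.0459,66.6528).

Shape 2 is a cubic bezier drawn with `<path>`. Its stroke #000000 means score at S652, F2109. After flipping Y the toolpath is (50.8458,19.6778) → (47.6768,31.1979) → (48.2019,48.4683) → (51.7466,69.5992) → (57.6363,92.7006) → (65.1966,115.8827) → (73.7529,137.2556) → (82.6308,154.9294) → (91.1556,167.0143).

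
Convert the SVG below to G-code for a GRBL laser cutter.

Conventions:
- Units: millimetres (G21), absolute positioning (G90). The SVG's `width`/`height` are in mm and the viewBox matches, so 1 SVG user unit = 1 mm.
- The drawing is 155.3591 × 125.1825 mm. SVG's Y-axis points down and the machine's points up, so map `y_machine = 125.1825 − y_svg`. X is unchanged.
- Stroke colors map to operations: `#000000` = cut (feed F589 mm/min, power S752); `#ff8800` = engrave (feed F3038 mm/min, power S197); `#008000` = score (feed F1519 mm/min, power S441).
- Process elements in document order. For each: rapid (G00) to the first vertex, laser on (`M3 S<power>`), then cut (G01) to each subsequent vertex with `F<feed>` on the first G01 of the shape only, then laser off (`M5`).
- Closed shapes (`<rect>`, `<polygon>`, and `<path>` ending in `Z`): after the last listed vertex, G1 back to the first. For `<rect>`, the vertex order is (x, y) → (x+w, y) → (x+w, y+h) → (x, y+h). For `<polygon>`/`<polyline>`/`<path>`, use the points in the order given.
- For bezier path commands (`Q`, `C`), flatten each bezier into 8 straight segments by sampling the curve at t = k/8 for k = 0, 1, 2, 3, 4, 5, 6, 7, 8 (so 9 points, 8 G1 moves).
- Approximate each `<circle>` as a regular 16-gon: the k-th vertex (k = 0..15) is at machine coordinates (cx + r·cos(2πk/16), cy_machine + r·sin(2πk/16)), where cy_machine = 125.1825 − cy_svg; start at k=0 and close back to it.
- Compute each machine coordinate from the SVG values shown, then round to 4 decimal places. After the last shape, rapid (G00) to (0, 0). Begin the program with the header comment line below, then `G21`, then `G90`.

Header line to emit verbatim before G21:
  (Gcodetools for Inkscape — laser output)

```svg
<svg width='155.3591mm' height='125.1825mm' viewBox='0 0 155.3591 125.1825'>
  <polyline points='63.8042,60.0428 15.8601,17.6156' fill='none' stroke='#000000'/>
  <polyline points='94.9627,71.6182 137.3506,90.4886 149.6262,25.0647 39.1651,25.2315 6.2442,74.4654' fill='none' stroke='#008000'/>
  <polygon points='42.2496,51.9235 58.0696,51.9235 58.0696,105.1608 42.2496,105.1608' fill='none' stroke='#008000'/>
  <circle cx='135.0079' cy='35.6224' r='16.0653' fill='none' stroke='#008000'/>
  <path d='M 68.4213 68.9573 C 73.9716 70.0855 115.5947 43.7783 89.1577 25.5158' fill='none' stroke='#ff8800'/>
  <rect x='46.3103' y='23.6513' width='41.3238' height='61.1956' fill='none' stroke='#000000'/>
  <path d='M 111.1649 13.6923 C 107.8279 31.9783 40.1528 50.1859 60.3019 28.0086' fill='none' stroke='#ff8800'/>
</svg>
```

(Gcodetools for Inkscape — laser output)
G21
G90
G00 X63.8042 Y65.1397
M3 S752
G01 X15.8601 Y107.5669 F589
M5
G00 X94.9627 Y53.5643
M3 S441
G01 X137.3506 Y34.6939 F1519
G01 X149.6262 Y100.1178
G01 X39.1651 Y99.9510
G01 X6.2442 Y50.7171
M5
G00 X42.2496 Y73.2590
M3 S441
G01 X58.0696 Y73.2590 F1519
G01 X58.0696 Y20.0217
G01 X42.2496 Y20.0217
G01 X42.2496 Y73.2590
M5
G00 X151.0732 Y89.5601
M3 S441
G01 X149.8503 Y95.7080 F1519
G01 X146.3678 Y100.9200
G01 X141.1558 Y104.4025
G01 X135.0079 Y105.6254
G01 X128.8600 Y104.4025
G01 X123.6480 Y100.9200
G01 X120.1655 Y95.7080
G01 X118.9426 Y89.5601
G01 X120.1655 Y83.4122
G01 X123.6480 Y78.2002
G01 X128.8600 Y74.7177
G01 X135.0079 Y73.4948
G01 X141.1558 Y74.7177
G01 X146.3678 Y78.2002
G01 X149.8503 Y83.4122
G01 X151.0732 Y89.5601
M5
G00 X68.4213 Y56.2252
M3 S197
G01 X71.9902 Y57.0189 F3038
G01 X77.7206 Y59.9688
G01 X84.3922 Y64.6593
G01 X90.7847 Y70.6744
G01 X95.6779 Y77.5986
G01 X97.8513 Y85.0158
G01 X96.0846 Y92.5105
G01 X89.1577 Y99.6667
M5
G00 X46.3103 Y101.5312
M3 S752
G01 X87.6341 Y101.5312 F589
G01 X87.6341 Y40.3356
G01 X46.3103 Y40.3356
G01 X46.3103 Y101.5312
M5
G00 X111.1649 Y111.4902
M3 S197
G01 X107.1949 Y104.7153 F3038
G01 X98.9763 Y98.4202
G01 X88.2923 Y93.0771
G01 X76.9261 Y89.1583
G01 X66.6608 Y87.1363
G01 X59.2796 Y87.4833
G01 X56.5656 Y90.6717
G01 X60.3019 Y97.1739
M5
G00 X0.0000 Y0.0000

viewBox `0 0 155.3591 125.1825` with mm width/height → 1 unit = 1 mm. Flip: y_m = 125.1825 − y_svg.

**Shape 1** — `<polyline>` line segment, stroke `#000000` → cut (S752, F589). Machine vertices: (63.8042,65.1397) → (15.8601,107.5669). Open path.

**Shape 2** — `<polyline>` open polyline, stroke `#008000` → score (S441, F1519). Machine vertices: (94.9627,53.5643) → (137.3506,34.6939) → (149.6262,100.1178) → (39.1651,99.9510) → (6.2442,50.7171). Open path.

**Shape 3** — `<polygon>` rectangle, stroke `#008000` → score (S441, F1519). Machine vertices: (42.2496,73.2590) → (58.0696,73.2590) → (58.0696,20.0217) → (42.2496,20.0217) → (42.2496,73.2590). Closed: final G1 returns to the first vertex.

**Shape 4** — `<circle>` circle, stroke `#008000` → score (S441, F1519). Machine vertices: (151.0732,89.5601) → (149.8503,95.7080) → (146.3678,100.9200) → (141.1558,104.4025) → (135.0079,105.6254) → (128.8600,104.4025) → (123.6480,100.9200) → (120.1655,95.7080) → (118.9426,89.5601) → (120.1655,83.4122) → (123.6480,78.2002) → (128.8600,74.7177) → (135.0079,73.4948) → (141.1558,74.7177) → (146.3678,78.2002) → (149.8503,83.4122) → (151.0732,89.5601). Closed: final G1 returns to the first vertex.

**Shape 5** — `<path>` cubic bezier, stroke `#ff8800` → engrave (S197, F3038). Control points (SVG): P0=(68.4213,68.9573), P1=(73.9716,70.0855), P2=(115.5947,43.7783), P3=(89.1577,25.5158); sampled at t=k/8. Machine vertices: (68.4213,56.2252) → (71.9902,57.0189) → (77.7206,59.9688) → (84.3922,64.6593) → (90.7847,70.6744) → (95.6779,77.5986) → (97.8513,85.0158) → (96.0846,92.5105) → (89.1577,99.6667). Open path.

**Shape 6** — `<rect>` rectangle, stroke `#000000` → cut (S752, F589). Machine vertices: (46.3103,101.5312) → (87.6341,101.5312) → (87.6341,40.3356) → (46.3103,40.3356) → (46.3103,101.5312). Closed: final G1 returns to the first vertex.

**Shape 7** — `<path>` cubic bezier, stroke `#ff8800` → engrave (S197, F3038). Control points (SVG): P0=(111.1649,13.6923), P1=(107.8279,31.9783), P2=(40.1528,50.1859), P3=(60.3019,28.0086); sampled at t=k/8. Machine vertices: (111.1649,111.4902) → (107.1949,104.7153) → (98.9763,98.4202) → (88.2923,93.0771) → (76.9261,89.1583) → (66.6608,87.1363) → (59.2796,87.4833) → (56.5656,90.6717) → (60.3019,97.1739). Open path.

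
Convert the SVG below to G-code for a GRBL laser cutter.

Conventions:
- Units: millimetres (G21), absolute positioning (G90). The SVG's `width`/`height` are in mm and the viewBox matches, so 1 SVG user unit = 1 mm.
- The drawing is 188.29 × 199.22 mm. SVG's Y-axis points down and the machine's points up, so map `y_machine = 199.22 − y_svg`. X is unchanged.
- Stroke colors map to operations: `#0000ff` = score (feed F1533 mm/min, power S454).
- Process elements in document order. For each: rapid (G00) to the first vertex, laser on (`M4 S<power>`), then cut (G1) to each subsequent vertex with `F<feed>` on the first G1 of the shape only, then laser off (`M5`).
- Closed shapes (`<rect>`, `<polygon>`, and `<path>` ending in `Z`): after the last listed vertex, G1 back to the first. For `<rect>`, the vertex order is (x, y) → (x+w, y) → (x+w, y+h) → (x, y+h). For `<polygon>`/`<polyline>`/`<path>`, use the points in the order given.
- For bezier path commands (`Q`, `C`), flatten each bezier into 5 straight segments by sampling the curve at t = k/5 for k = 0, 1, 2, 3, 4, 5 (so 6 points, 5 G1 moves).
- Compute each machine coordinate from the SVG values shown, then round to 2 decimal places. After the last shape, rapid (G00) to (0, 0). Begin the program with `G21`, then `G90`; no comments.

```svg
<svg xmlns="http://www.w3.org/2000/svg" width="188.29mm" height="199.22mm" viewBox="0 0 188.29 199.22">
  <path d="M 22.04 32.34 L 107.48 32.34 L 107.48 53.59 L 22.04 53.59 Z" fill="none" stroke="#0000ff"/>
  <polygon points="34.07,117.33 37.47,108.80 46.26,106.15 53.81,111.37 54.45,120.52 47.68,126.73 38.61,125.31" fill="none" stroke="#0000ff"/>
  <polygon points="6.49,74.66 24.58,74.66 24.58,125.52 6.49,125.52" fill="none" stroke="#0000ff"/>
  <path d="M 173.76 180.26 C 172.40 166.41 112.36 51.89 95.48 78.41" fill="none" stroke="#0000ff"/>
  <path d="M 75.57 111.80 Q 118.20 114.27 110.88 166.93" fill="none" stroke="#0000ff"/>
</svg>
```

G21
G90
G00 X22.04 Y166.88
M4 S454
G1 X107.48 Y166.88 F1533
G1 X107.48 Y145.63
G1 X22.04 Y145.63
G1 X22.04 Y166.88
M5
G00 X34.07 Y81.89
M4 S454
G1 X37.47 Y90.42 F1533
G1 X46.26 Y93.07
G1 X53.81 Y87.85
G1 X54.45 Y78.70
G1 X47.68 Y72.49
G1 X38.61 Y73.91
G1 X34.07 Y81.89
M5
G00 X6.49 Y124.56
M4 S454
G1 X24.58 Y124.56 F1533
G1 X24.58 Y73.70
G1 X6.49 Y73.70
G1 X6.49 Y124.56
M5
G00 X173.76 Y18.96
M4 S454
G1 X166.72 Y37.42 F1533
G1 X150.48 Y68.43
G1 X129.94 Y100.40
G1 X109.97 Y121.73
G1 X95.48 Y120.81
M5
G00 X75.57 Y87.42
M4 S454
G1 X90.62 Y84.42 F1533
G1 X101.68 Y77.41
G1 X108.74 Y66.39
G1 X111.81 Y51.35
G1 X110.88 Y32.29
M5
G00 X0.00 Y0.00

1 u = 1 mm; y_m = 199.22 − y.

[1] `<path>` rectangle, #0000ff→score S454 F1533: (22.04,166.88) → (107.48,166.88) → (107.48,145.63) → (22.04,145.63) → (22.04,166.88) (closed)

[2] `<polygon>` regular polygon, #0000ff→score S454 F1533: (34.07,81.89) → (37.47,90.42) → (46.26,93.07) → (53.81,87.85) → (54.45,78.70) → (47.68,72.49) → (38.61,73.91) → (34.07,81.89) (closed)

[3] `<polygon>` rectangle, #0000ff→score S454 F1533: (6.49,124.56) → (24.58,124.56) → (24.58,73.70) → (6.49,73.70) → (6.49,124.56) (closed)

[4] `<path>` cubic bezier, #0000ff→score S454 F1533: (173.76,18.96) → (166.72,37.42) → (150.48,68.43) → (129.94,100.40) → (109.97,121.73) → (95.48,120.81)

[5] `<path>` quadratic bezier, #0000ff→score S454 F1533: (75.57,87.42) → (90.62,84.42) → (101.68,77.41) → (108.74,66.39) → (111.81,51.35) → (110.88,32.29)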